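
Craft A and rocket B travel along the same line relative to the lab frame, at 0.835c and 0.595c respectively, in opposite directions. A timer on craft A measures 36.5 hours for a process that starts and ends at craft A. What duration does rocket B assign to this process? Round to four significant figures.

Speed of craft A in rocket B's frame: u = (v_A + v_B)/(1 + v_A v_B/c²) = (0.835 + 0.595)/(1 + 0.835×0.595) = 1.43/1.496825 = 0.95536; |u| = 0.95536c.
γ for this relative speed: γ = 1/√(1 − 0.912713) = 3.3847.
Craft A's interval is proper; time dilation gives Δt_B = γΔτ = 3.3847 × 36.5 hours = 123.5 hours.

123.5 hours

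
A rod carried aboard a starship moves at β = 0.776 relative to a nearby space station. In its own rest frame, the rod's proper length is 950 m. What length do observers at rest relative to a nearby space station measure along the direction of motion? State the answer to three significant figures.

γ = 1/√(1 − β²) = 1/√(1 − 0.602176) = 1/√0.397824 = 1/0.630733 = 1.5855.
Along the direction of motion the measured length is L₀/γ = 950/1.5855 = 599 m.

599 m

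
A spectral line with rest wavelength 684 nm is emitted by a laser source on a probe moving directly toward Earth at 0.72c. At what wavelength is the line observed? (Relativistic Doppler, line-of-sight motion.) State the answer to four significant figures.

276.0 nm

Relativistic Doppler for wavelength: λ_obs = λ_src · √((1−β)/(1+β)).
With β = 0.72: factor = √(0.28/1.72) = 0.40347.
λ_obs = 684 × 0.40347 = 276.0 nm.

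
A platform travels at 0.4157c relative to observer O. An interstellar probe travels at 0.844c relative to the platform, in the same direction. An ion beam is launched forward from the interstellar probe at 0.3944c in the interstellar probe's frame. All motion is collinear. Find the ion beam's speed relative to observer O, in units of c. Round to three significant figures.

Apply u = (u'+v)/(1+u'v) twice. Ion beam in the platform frame: (0.3944+0.844)/(1+0.3944·0.844) = 1.2384/1.3328736 = 0.92912c.
That velocity, transformed to the rest frame of observer O: (0.92912+0.4157)/(1+0.92912·0.4157) = 1.34482/1.386235184 = 0.97012c.

0.970c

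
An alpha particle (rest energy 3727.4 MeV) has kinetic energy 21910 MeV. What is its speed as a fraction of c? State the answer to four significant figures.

0.9894c

γ = 1 + K/(mc²) = 1 + 21910/3727.4 = 6.8781.
β = √(1 − 1/γ²) = √(1 − 0.021138) = √0.978862 = 0.9894.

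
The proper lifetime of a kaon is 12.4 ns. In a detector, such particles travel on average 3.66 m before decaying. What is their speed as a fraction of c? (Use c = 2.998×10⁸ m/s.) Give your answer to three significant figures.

0.702c

d = βγcτ ⇒ βγ = d/(cτ) = 3.660 m / (3.71752 m) = 0.98453.
β = (βγ)/√(1+(βγ)²) = 0.98453/√1.969299 = 0.702.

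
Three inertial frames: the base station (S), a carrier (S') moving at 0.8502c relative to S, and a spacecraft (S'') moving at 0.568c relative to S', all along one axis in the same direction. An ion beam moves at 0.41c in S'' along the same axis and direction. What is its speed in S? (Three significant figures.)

Apply u = (u'+v)/(1+u'v) twice. Ion beam in the carrier frame: (0.41+0.568)/(1+0.41·0.568) = 0.978/1.23288 = 0.79326c.
That velocity, transformed to the rest frame of the base station: (0.79326+0.8502)/(1+0.79326·0.8502) = 1.64346/1.674429652 = 0.9815c.

0.982c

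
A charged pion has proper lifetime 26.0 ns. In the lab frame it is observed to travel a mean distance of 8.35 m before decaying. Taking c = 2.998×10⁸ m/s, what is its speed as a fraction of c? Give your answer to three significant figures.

0.731c

Lab distance = (lab lifetime)·v = γτ·βc, so βγ = d/(cτ) = 8.350/(2.998×10⁸ × 2.600×10^-8) = 1.0712.
With βγ = 1.0712: γ² = 1 + (βγ)² = 2.14747, and β = (βγ)/γ = 1.0712/1.46542 = 0.731.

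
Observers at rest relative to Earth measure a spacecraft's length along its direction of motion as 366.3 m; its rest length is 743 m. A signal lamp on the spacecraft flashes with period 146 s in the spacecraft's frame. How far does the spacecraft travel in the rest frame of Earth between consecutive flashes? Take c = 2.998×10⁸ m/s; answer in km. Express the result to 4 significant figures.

7.724×10^7 km

Length contraction gives γ = L₀/L = 743/366.3 = 2.02839.
β = √(1 − 1/γ²) = 0.87003. Lab-frame period = γτ = 2.02839×146 s = 296.14 s. Distance = βc × γτ = 0.87003 × 2.998×10⁸ m/s × 296.14 s = 7.7244×10^10 m = 7.724×10^7 km.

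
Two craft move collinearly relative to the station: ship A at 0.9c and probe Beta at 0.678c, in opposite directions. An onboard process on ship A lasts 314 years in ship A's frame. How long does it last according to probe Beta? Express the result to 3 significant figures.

1580 years

The velocity of ship A relative to probe Beta is (0.9 + 0.678)c / (1 + 0.9×0.678) = 0.98c; relative speed 0.98c.
At |u| = 0.98c, γ = (1 − 0.9604)^(−1/2) = 5.0252.
Ship A's interval is proper; time dilation gives Δt_B = γΔτ = 5.0252 × 314 years = 1580 years.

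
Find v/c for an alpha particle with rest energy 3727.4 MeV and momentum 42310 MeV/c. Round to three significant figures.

0.996

βγ = pc/(mc²) = 42310/3727.4 = 11.351.
Since γ² = 1 + (βγ)² = 129.845, γ = √129.845 = 11.395, and β = (βγ)/γ = 11.351/11.395 = 0.996.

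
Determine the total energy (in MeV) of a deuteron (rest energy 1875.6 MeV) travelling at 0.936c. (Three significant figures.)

5330 MeV

Lorentz factor: γ = (1 − 0.876096)^(−1/2) = 2.8409.
Total energy: E = γmc² = 2.8409 × 1875.6 MeV = 5330 MeV.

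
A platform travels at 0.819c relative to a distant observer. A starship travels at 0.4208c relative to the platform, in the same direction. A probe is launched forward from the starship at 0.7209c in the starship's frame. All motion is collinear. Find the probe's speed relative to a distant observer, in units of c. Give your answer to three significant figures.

Apply u = (u'+v)/(1+u'v) twice. Probe in the platform frame: (0.7209+0.4208)/(1+0.7209·0.4208) = 1.1417/1.30335472 = 0.87597c.
That velocity, transformed to the rest frame of a distant observer: (0.87597+0.819)/(1+0.87597·0.819) = 1.69497/1.71741943 = 0.98693c.

0.987c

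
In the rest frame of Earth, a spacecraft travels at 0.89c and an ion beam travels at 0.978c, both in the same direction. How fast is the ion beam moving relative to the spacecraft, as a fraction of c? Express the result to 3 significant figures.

Transform to the spacecraft's frame: u' = (u − v)/(1 − uv/c²).
u' = (0.978 − 0.89)/(1 − 0.978×0.89) = 0.088/0.12958 = 0.67912.
Speed in the spacecraft's frame: 0.679c (in the same direction).

0.679c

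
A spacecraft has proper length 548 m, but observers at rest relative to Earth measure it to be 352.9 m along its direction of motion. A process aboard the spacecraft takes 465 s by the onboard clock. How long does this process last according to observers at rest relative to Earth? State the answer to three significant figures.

722 s

γ = L₀/L = 548/352.9 = 1.55285.
The same γ dilates the second interval: 1.55285 × 465 s = 722 s.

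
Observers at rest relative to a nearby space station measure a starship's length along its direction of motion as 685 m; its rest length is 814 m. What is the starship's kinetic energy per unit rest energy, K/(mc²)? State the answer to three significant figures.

0.188

From L = L₀/γ: γ = 814/685 = 1.18832.
Since K = (γ−1)mc², K/(mc²) = 1.18832 − 1 = 0.188.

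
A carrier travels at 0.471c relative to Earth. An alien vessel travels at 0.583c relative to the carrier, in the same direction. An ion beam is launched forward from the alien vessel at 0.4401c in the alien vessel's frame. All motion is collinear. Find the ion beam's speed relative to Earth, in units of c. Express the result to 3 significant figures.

First combine the ion beam and alien vessel (S''→S'): u₁ = (0.4401 + 0.583)/(1 + 0.4401×0.583) = 1.0231/1.2565783 = 0.8142.
Then combine with the carrier (S'→S): u = (0.8142 + 0.471)/(1 + 0.8142×0.471) = 1.2852/1.3834882 = 0.92896.

0.929c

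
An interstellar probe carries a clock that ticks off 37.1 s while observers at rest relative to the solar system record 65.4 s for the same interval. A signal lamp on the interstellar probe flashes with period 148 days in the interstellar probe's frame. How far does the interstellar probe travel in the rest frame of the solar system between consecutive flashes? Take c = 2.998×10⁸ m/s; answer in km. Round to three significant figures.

γ = Δt/Δτ = 65.4/37.1 = 1.7628.
β = √(1 − 1/γ²) = 0.82353. Lab-frame period = γτ = 1.7628×148 days = 260.89 days. Distance = βc × γτ = 0.82353 × 2.998×10⁸ m/s × 22540896 s = 5.5652×10^15 m = 5.57×10^12 km.

5.57×10^12 km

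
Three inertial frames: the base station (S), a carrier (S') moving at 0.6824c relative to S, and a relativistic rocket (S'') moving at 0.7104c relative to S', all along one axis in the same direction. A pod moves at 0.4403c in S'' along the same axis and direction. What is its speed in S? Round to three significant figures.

First combine the pod and relativistic rocket (S''→S'): u₁ = (0.4403 + 0.7104)/(1 + 0.4403×0.7104) = 1.1507/1.31278912 = 0.87653.
Then combine with the carrier (S'→S): u = (0.87653 + 0.6824)/(1 + 0.87653×0.6824) = 1.55893/1.598144072 = 0.97546.

0.975c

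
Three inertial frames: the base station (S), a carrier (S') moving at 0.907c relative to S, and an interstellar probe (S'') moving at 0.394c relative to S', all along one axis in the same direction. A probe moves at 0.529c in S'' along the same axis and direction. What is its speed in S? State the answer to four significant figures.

0.9870c

First combine the probe and interstellar probe (S''→S'): u₁ = (0.529 + 0.394)/(1 + 0.529×0.394) = 0.923/1.208426 = 0.7638.
Then combine with the carrier (S'→S): u = (0.7638 + 0.907)/(1 + 0.7638×0.907) = 1.6708/1.6927666 = 0.98702.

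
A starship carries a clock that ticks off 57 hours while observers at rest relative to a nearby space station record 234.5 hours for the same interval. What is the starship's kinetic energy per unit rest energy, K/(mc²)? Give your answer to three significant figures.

3.11

γ = Δt/Δτ = 234.5/57 = 4.11404.
Since K = (γ−1)mc², K/(mc²) = 4.11404 − 1 = 3.11.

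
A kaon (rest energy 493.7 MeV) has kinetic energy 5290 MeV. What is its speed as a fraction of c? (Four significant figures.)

γ = 1 + K/(mc²) = 1 + 5290/493.7 = 11.715.
β = √(1 − 1/γ²) = √(1 − 0.00728644) = √0.99271356 = 0.9964.

0.9964c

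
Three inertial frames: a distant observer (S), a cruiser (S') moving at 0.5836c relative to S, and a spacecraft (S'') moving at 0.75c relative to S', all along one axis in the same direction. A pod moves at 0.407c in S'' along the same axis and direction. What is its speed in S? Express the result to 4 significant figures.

0.9688c

Compose velocities in two stages. Stage 1 (into S'): u₁ = (0.407+0.75)/(1+0.407×0.75) = 0.88642.
Stage 2 (into S): u = (0.88642+0.5836)/(1+0.88642×0.5836) = 0.96883, so the speed is 0.9688c.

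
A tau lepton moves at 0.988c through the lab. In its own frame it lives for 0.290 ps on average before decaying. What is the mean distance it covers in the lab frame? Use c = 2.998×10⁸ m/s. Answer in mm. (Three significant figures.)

With β = 0.988, γ = 1/√(1 − 0.988²) = 1/√0.023856 = 6.4744.
Lab-frame lifetime: Δt = γτ = 6.4744 × 0.290 ps = 1.8776 ps.
Distance: d = vΔt = 0.988 × 2.998×10⁸ m/s × 1.8776×10^-12 s = 5.56×10^-4 m = 0.556 mm.

0.556 mm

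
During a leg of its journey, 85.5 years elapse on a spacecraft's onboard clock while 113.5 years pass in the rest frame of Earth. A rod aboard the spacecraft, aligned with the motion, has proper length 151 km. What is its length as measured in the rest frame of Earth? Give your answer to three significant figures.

114 km

The time-dilation ratio gives γ = 113.5/85.5 = 1.32749.
The rod contracts by the same γ: 151 km / 1.32749 = 114 km.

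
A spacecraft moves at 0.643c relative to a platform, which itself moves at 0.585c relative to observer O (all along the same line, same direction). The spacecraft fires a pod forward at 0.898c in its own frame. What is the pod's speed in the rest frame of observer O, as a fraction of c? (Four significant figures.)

Apply u = (u'+v)/(1+u'v) twice. Pod in the platform frame: (0.898+0.643)/(1+0.898·0.643) = 1.541/1.577414 = 0.97692c.
That velocity, transformed to the rest frame of observer O: (0.97692+0.585)/(1+0.97692·0.585) = 1.56192/1.5714982 = 0.99391c.

0.9939c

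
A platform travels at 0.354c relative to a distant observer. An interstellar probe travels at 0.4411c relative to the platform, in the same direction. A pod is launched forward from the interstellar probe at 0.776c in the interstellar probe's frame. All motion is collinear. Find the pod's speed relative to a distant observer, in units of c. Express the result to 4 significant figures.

0.9544c

Compose velocities in two stages. Stage 1 (into S'): u₁ = (0.776+0.4411)/(1+0.776×0.4411) = 0.90673.
Stage 2 (into S): u = (0.90673+0.354)/(1+0.90673×0.354) = 0.95439, so the speed is 0.9544c.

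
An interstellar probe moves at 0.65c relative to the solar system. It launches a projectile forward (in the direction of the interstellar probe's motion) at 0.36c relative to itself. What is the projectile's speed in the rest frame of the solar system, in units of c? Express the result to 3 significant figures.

0.818c

In units of c, u = (u' + v)/(1 + u'v) with u' = 0.36 and v = 0.65.
Numerator: 0.36 + 0.65 = 1.01. Denominator: 1 + (0.36)(0.65) = 1.234.
u = 1.01/1.234 = 0.81848, so the speed is 0.818c.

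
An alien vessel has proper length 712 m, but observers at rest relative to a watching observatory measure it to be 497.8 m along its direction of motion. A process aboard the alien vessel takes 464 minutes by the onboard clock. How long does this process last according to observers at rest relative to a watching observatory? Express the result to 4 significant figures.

Length contraction gives γ = L₀/L = 712/497.8 = 1.43029.
The same γ dilates the second interval: 1.43029 × 464 minutes = 663.7 minutes.

663.7 minutes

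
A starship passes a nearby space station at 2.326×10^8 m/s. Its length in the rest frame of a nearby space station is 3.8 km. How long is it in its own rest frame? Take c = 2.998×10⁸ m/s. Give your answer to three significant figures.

6.02 km

β = v/c = (2.326×10^8 m/s)/(2.998×10⁸ m/s) = 0.775851.
γ = 1/√(1 − β²) = 1/√(1 − 0.6019448) = 1/√0.3980552 = 1/0.630916 = 1.585.
Proper length: L₀ = γ·L = 1.585 × 3.8 = 6.02 km.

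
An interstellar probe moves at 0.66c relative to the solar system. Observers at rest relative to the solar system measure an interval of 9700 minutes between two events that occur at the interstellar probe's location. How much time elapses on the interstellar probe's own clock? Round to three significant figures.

Lorentz factor: γ = (1 − 0.4356)^(−1/2) = 1.3311.
The interstellar probe's clock runs slow as seen from the solar system, so Δτ = Δt/γ = 9700/1.3311 = 7290 minutes.

7290 minutes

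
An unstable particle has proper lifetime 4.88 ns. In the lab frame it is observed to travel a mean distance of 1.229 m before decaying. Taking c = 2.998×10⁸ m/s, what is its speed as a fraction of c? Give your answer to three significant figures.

0.643c

Lab distance = (lab lifetime)·v = γτ·βc, so βγ = d/(cτ) = 1.229/(2.998×10⁸ × 4.880×10^-9) = 0.84004.
With βγ = 0.84004: γ² = 1 + (βγ)² = 1.705667, and β = (βγ)/γ = 0.84004/1.30601 = 0.643.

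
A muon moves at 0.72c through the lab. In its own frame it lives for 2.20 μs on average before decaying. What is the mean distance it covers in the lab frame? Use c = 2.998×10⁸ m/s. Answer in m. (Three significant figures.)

With β = 0.72, γ = 1/√(1 − 0.72²) = 1/√0.4816 = 1.441.
Lab-frame lifetime: Δt = γτ = 1.441 × 2.20 μs = 3.1702 μs.
Distance: d = vΔt = 0.72 × 2.998×10⁸ m/s × 3.1702×10^-6 s = 684 m.

684 m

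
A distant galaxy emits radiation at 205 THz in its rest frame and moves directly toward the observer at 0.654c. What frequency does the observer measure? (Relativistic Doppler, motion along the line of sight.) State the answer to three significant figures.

448 THz

Relativistic Doppler (source moving toward): f_obs = f_src · √((1+β)/(1−β)).
With β = 0.654: factor = √(1.654/0.346) = 2.1864.
f_obs = 205 × 2.1864 = 448 THz.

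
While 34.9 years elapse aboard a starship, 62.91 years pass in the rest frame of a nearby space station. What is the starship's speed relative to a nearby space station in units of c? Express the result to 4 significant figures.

0.8320c

γ = Δt/Δτ = 62.91/34.9 = 1.8026.
β = √(1 − 1/γ²) = √(1 − 0.307752) = √0.692248 = 0.8320.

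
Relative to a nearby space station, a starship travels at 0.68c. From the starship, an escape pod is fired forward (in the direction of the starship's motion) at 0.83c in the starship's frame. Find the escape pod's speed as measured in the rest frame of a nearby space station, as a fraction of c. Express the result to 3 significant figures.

0.965c

Relativistic velocity addition: u = (u' + v)/(1 + u'v/c²), with u' = 0.83c and v = 0.68c.
Numerator: 0.83 + 0.68 = 1.51. Denominator: 1 + (0.83)(0.68) = 1.5644.
u = 1.51/1.5644 = 0.96523, so the speed is 0.965c.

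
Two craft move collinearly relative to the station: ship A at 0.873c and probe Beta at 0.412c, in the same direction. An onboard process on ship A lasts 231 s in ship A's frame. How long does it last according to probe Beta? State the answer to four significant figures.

The velocity of ship A relative to probe Beta is (0.873 − 0.412)c / (1 − 0.873×0.412) = 0.71995c; relative speed 0.71995c.
At |u| = 0.71995c, γ = (1 − 0.518328)^(−1/2) = 1.4409.
Ship A's interval is proper; time dilation gives Δt_B = γΔτ = 1.4409 × 231 s = 332.8 s.

332.8 s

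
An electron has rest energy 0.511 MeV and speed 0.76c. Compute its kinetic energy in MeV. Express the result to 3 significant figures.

β² = 0.5776, so γ = 1/√0.4224 = 1.53864.
Kinetic energy: K = (γ − 1)mc² = (1.53864 − 1) × 0.511 MeV = 0.53864 × 0.511 = 0.275 MeV.

0.275 MeV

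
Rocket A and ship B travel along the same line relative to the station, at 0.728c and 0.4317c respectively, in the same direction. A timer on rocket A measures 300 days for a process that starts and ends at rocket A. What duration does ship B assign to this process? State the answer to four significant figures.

The velocity of rocket A relative to ship B is (0.728 − 0.4317)c / (1 − 0.728×0.4317) = 0.4321c; relative speed 0.4321c.
At |u| = 0.4321c, γ = (1 − 0.18671)^(−1/2) = 1.1089.
The clock on rocket A records proper time, so ship B measures Δt = γΔτ = 1.1089 × 300 = 332.7 days.

332.7 days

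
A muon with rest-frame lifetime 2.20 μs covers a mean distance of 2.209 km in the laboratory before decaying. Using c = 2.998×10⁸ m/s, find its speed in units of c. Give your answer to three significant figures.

Let x = d/(cτ) = 2209 m / (2.998×10⁸ m/s × 2.200×10^-6 s) = 3.3492. Since d = βγcτ, x = βγ = β/√(1−β²).
Solving: β² = x²/(1+x²) = 11.2171/12.2171 = 0.918148, so β = 0.958.

0.958c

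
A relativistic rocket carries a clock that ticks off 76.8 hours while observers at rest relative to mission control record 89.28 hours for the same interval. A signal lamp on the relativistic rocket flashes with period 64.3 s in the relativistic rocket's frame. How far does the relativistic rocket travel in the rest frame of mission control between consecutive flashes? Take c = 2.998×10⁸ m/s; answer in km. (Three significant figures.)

1.14×10^7 km

The time-dilation ratio gives γ = 89.28/76.8 = 1.1625.
β = √(1 − 1/γ²) = 0.50993. Lab-frame period = γτ = 1.1625×64.3 s = 74.749 s. Distance = βc × γτ = 0.50993 × 2.998×10⁸ m/s × 74.749 s = 1.1427×10^10 m = 1.14×10^7 km.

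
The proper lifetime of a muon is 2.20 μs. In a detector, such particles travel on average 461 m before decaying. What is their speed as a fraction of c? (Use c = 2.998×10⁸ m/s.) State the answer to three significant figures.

Lab distance = (lab lifetime)·v = γτ·βc, so βγ = d/(cτ) = 461.0/(2.998×10⁸ × 2.200×10^-6) = 0.69895.
With βγ = 0.69895: γ² = 1 + (βγ)² = 1.488531, and β = (βγ)/γ = 0.69895/1.22005 = 0.573.

0.573c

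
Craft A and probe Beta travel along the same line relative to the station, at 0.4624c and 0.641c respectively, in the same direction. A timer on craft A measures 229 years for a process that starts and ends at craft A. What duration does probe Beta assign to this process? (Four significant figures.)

The velocity of craft A relative to probe Beta is (0.4624 − 0.641)c / (1 − 0.4624×0.641) = −0.25384c; relative speed 0.25384c.
At |u| = 0.25384c, γ = (1 − 0.0644347)^(−1/2) = 1.0339.
Craft A's interval is proper; time dilation gives Δt_B = γΔτ = 1.0339 × 229 years = 236.8 years.

236.8 years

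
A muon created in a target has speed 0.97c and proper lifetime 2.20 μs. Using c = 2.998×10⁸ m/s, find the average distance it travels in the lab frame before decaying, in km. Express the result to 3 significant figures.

γ = 1/√(1 − β²) = 1/√(1 − 0.9409) = 1/√0.0591 = 4.1135.
Lab-frame lifetime: Δt = γτ = 4.1135 × 2.20 μs = 9.0497 μs.
Distance: d = vΔt = 0.97 × 2.998×10⁸ m/s × 9.0497×10^-6 s = 2630 m = 2.63 km.

2.63 km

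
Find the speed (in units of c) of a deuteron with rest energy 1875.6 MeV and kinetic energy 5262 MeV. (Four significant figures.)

0.9649c

γ = 1 + K/(mc²) = 1 + 5262/1875.6 = 3.8055.
β = √(1 − 1/γ²) = √(1 − 0.069052) = √0.930948 = 0.9649.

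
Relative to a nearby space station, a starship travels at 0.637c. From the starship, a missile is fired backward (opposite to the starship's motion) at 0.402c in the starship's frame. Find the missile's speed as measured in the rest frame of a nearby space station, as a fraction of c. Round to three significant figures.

0.316c

Relativistic velocity addition: u = (u' + v)/(1 + u'v/c²), with u' = −0.402c and v = 0.637c.
Numerator: −0.402 + 0.637 = 0.235. Denominator: 1 + (−0.402)(0.637) = 0.743926.
u = 0.235/0.743926 = 0.31589, so the speed is 0.316c.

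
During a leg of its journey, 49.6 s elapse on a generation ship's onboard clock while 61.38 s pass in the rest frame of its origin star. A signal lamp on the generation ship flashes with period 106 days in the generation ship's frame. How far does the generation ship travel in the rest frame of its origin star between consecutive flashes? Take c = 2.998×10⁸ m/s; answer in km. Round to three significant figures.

2.00×10^12 km

The time-dilation ratio gives γ = 61.38/49.6 = 1.2375.
β = √(1 − 1/γ²) = 0.58907. Lab-frame period = γτ = 1.2375×106 days = 131.18 days. Distance = βc × γτ = 0.58907 × 2.998×10⁸ m/s × 11333952 s = 2.0016×10^15 m = 2.00×10^12 km.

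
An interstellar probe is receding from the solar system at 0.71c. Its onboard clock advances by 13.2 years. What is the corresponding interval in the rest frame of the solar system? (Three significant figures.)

Lorentz factor: γ = (1 − 0.5041)^(−1/2) = 1.42.
Time dilation: Δt = γ·Δτ = 1.42 × 13.2 = 18.7 years.

18.7 years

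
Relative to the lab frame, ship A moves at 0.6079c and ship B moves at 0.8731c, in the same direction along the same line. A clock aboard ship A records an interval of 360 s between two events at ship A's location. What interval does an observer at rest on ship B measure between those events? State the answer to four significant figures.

Speed of ship A in ship B's frame: u = (v_A − v_B)/(1 − v_A v_B/c²) = (0.6079 − 0.8731)/(1 − 0.6079×0.8731) = −0.2652/0.46924251 = −0.56517; |u| = 0.56517c.
At |u| = 0.56517c, γ = (1 − 0.319417)^(−1/2) = 1.2122.
The clock on ship A records proper time, so ship B measures Δt = γΔτ = 1.2122 × 360 = 436.4 s.

436.4 s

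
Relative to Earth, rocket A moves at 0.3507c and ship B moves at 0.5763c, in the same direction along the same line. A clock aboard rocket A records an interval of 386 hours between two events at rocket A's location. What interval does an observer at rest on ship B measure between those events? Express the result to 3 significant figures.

The velocity of rocket A relative to ship B is (0.3507 − 0.5763)c / (1 − 0.3507×0.5763) = −0.28275c; relative speed 0.28275c.
γ for this relative speed: γ = 1/√(1 − 0.0799476) = 1.0425.
Rocket A's interval is proper; time dilation gives Δt_B = γΔτ = 1.0425 × 386 hours = 402 hours.

402 hours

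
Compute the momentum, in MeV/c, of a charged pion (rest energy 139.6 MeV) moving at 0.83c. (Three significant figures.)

Lorentz factor: γ = (1 − 0.6889)^(−1/2) = 1.7929.
Momentum: p = γβ·mc = 1.7929 × 0.83 × 139.6 MeV/c = 208 MeV/c.

208 MeV/c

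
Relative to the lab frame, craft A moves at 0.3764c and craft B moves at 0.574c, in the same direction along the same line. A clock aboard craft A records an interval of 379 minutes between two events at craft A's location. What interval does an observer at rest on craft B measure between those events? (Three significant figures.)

Transform craft A's velocity into craft B's frame: (0.3764 − 0.574)/(1 − 0.3764·0.574) = −0.1976/0.7839464, so the relative speed is 0.25206c.
γ for this relative speed: γ = 1/√(1 − 0.0635342) = 1.0334.
The clock on craft A records proper time, so craft B measures Δt = γΔτ = 1.0334 × 379 = 392 minutes.

392 minutes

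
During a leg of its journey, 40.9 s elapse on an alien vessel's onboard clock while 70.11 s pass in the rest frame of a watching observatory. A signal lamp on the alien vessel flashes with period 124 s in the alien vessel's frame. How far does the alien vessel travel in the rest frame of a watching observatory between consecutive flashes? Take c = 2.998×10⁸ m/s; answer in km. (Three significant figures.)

The time-dilation ratio gives γ = 70.11/40.9 = 1.71418.
β = √(1 − 1/γ²) = 0.81221. Lab-frame period = γτ = 1.71418×124 s = 212.56 s. Distance = βc × γτ = 0.81221 × 2.998×10⁸ m/s × 212.56 s = 5.1758×10^10 m = 5.18×10^7 km.

5.18×10^7 km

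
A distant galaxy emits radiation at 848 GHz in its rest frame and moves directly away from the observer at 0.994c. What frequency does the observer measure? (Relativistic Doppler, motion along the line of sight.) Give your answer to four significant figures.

Relativistic Doppler (source moving away): f_obs = f_src · √((1−β)/(1+β)).
With β = 0.994: factor = √(0.006/1.994) = 0.054855.
f_obs = 848 × 0.054855 = 46.52 GHz.

46.52 GHz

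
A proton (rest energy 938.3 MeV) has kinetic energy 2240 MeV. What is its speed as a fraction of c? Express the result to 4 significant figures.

γ = 1 + K/(mc²) = 1 + 2240/938.3 = 3.3873.
β = √(1 − 1/γ²) = √(1 − 0.0871551) = √0.9128449 = 0.9554.

0.9554c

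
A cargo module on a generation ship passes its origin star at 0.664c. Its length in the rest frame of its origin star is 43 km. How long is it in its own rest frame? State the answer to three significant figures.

Lorentz factor: γ = (1 − 0.440896)^(−1/2) = 1.3374.
Proper length: L₀ = γ·L = 1.3374 × 43 = 57.5 km.

57.5 km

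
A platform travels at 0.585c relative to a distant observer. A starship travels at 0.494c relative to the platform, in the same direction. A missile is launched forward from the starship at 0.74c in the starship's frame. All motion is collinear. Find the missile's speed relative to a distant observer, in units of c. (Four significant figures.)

Compose velocities in two stages. Stage 1 (into S'): u₁ = (0.74+0.494)/(1+0.74×0.494) = 0.90366.
Stage 2 (into S): u = (0.90366+0.585)/(1+0.90366×0.585) = 0.97385, so the speed is 0.9738c.

0.9738c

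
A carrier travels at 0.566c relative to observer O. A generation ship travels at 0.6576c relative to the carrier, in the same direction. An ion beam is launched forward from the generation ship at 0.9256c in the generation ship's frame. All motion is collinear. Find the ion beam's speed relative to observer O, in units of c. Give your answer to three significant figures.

0.996c

Apply u = (u'+v)/(1+u'v) twice. Ion beam in the carrier frame: (0.9256+0.6576)/(1+0.9256·0.6576) = 1.5832/1.60867456 = 0.98416c.
That velocity, transformed to the rest frame of observer O: (0.98416+0.566)/(1+0.98416·0.566) = 1.55016/1.55703456 = 0.99558c.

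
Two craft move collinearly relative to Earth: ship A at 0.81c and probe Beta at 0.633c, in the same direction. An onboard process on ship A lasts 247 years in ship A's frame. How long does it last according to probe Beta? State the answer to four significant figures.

265.1 years

The velocity of ship A relative to probe Beta is (0.81 − 0.633)c / (1 − 0.81×0.633) = 0.36325c; relative speed 0.36325c.
γ for this relative speed: γ = 1/√(1 − 0.131951) = 1.0733.
The clock on ship A records proper time, so probe Beta measures Δt = γΔτ = 1.0733 × 247 = 265.1 years.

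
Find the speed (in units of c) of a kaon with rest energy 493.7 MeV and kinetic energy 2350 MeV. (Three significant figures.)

K = (γ−1)mc², so γ = 1 + 2350/493.7 = 5.76.
Then v/c = √(1 − γ⁻²) = √(1 − 0.0301408) = √0.9698592 = 0.985.

0.985c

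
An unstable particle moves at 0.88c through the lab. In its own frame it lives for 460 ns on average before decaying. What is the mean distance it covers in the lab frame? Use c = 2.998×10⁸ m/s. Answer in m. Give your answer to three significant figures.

256 m

γ = 1/√(1 − β²) = 1/√(1 − 0.7744) = 1/√0.2256 = 1/0.474974 = 2.1054.
Lab-frame lifetime: Δt = γτ = 2.1054 × 460 ns = 968.48 ns.
Distance: d = vΔt = 0.88 × 2.998×10⁸ m/s × 9.6848×10^-7 s = 256 m.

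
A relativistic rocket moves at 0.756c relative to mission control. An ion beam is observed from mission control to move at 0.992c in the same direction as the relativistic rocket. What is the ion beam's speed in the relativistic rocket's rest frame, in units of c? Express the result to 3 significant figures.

Transform to the relativistic rocket's frame: u' = (u − v)/(1 − uv/c²).
u' = (0.992 − 0.756)/(1 − 0.992×0.756) = 0.236/0.250048 = 0.94382.
Speed in the relativistic rocket's frame: 0.944c (in the same direction).

0.944c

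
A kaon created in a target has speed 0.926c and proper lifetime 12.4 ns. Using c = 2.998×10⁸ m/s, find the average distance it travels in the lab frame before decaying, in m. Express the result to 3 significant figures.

γ = 1/√(1 − β²) = 1/√(1 − 0.857476) = 1/√0.142524 = 1/0.377524 = 2.6488.
Lab-frame lifetime: Δt = γτ = 2.6488 × 12.4 ns = 32.845 ns.
Distance: d = vΔt = 0.926 × 2.998×10⁸ m/s × 3.2845×10^-8 s = 9.12 m.

9.12 m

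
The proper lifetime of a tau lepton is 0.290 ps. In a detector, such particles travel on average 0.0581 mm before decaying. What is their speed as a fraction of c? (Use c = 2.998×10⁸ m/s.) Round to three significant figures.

0.556c

Lab distance = (lab lifetime)·v = γτ·βc, so βγ = d/(cτ) = 5.810×10^-5/(2.998×10⁸ × 2.900×10^-13) = 0.66826.
With βγ = 0.66826: γ² = 1 + (βγ)² = 1.446571, and β = (βγ)/γ = 0.66826/1.20273 = 0.556.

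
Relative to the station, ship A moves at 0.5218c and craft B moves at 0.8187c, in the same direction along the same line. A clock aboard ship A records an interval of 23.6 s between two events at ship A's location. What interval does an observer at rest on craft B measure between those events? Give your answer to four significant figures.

27.60 s

The velocity of ship A relative to craft B is (0.5218 − 0.8187)c / (1 − 0.5218×0.8187) = −0.51833c; relative speed 0.51833c.
γ for this relative speed: γ = 1/√(1 − 0.268666) = 1.1693.
The clock on ship A records proper time, so craft B measures Δt = γΔτ = 1.1693 × 23.6 = 27.60 s.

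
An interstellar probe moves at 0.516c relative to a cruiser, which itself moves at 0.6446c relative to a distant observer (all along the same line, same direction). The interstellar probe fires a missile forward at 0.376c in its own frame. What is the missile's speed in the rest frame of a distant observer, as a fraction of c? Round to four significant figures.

0.9393c

Apply u = (u'+v)/(1+u'v) twice. Missile in the cruiser frame: (0.376+0.516)/(1+0.376·0.516) = 0.892/1.194016 = 0.74706c.
That velocity, transformed to the rest frame of a distant observer: (0.74706+0.6446)/(1+0.74706·0.6446) = 1.39166/1.481554876 = 0.93932c.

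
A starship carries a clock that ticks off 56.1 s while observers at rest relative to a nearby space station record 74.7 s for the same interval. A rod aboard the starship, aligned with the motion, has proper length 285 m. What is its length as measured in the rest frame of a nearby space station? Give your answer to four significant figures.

214.0 m

The time-dilation ratio gives γ = 74.7/56.1 = 1.33155.
The rod contracts by the same γ: 285 m / 1.33155 = 214.0 m.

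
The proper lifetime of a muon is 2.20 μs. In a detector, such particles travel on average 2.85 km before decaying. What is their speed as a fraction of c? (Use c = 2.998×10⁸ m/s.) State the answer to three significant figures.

0.974c

Let x = d/(cτ) = 2850 m / (2.998×10⁸ m/s × 2.200×10^-6 s) = 4.3211. Since d = βγcτ, x = βγ = β/√(1−β²).
Solving: β² = x²/(1+x²) = 18.6719/19.6719 = 0.949166, so β = 0.974.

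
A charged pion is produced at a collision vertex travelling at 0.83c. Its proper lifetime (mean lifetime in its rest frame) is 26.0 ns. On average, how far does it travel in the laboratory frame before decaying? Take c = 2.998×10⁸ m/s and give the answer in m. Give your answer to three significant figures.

γ = 1/√(1 − β²) = 1/√(1 − 0.6889) = 1/√0.3111 = 1/0.557763 = 1.7929.
Lab-frame lifetime: Δt = γτ = 1.7929 × 26.0 ns = 46.615 ns.
Distance: d = vΔt = 0.83 × 2.998×10⁸ m/s × 4.6615×10^-8 s = 11.6 m.

11.6 m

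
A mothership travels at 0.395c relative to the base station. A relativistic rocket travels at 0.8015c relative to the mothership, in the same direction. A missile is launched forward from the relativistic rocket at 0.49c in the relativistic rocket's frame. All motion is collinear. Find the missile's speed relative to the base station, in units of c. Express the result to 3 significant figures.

0.968c

Compose velocities in two stages. Stage 1 (into S'): u₁ = (0.49+0.8015)/(1+0.49×0.8015) = 0.92731.
Stage 2 (into S): u = (0.92731+0.395)/(1+0.92731×0.395) = 0.96781, so the speed is 0.968c.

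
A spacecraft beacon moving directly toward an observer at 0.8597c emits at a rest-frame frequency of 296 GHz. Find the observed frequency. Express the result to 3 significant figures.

1080 GHz

Relativistic Doppler (source moving toward): f_obs = f_src · √((1+β)/(1−β)).
With β = 0.8597: factor = √(1.8597/0.1403) = 3.6408.
f_obs = 296 × 3.6408 = 1080 GHz.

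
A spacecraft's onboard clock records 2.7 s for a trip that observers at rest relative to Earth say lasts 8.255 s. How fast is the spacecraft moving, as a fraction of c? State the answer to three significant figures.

0.945c

γ = Δt/Δτ = 8.255/2.7 = 3.0574.
β = √(1 − 1/γ²) = √(1 − 0.106978) = √0.893022 = 0.945.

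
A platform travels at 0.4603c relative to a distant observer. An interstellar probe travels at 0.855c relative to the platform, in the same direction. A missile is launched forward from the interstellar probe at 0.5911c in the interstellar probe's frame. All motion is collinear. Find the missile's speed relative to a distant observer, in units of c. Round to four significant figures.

0.9853c

First combine the missile and interstellar probe (S''→S'): u₁ = (0.5911 + 0.855)/(1 + 0.5911×0.855) = 1.4461/1.5053905 = 0.96061.
Then combine with the platform (S'→S): u = (0.96061 + 0.4603)/(1 + 0.96061×0.4603) = 1.42091/1.442168783 = 0.98526.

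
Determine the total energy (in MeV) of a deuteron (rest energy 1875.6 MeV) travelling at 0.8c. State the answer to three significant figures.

With β = 0.8, γ = 1/√(1 − 0.8²) = 1/√0.36 = 1.6667.
Total energy: E = γmc² = 1.6667 × 1875.6 MeV = 3130 MeV.

3130 MeV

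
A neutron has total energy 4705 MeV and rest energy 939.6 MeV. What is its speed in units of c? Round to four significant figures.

0.9799c

γ = E/(mc²) = 4705/939.6 = 5.0074.
β = √(1 − 1/γ²) = √(1 − 0.0398819) = √0.9601181 = 0.9799.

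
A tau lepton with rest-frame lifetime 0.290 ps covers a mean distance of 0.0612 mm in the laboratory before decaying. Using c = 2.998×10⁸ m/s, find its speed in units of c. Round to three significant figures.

Let x = d/(cτ) = 6.120×10^-5 m / (2.998×10⁸ m/s × 2.900×10^-13 s) = 0.70392. Since d = βγcτ, x = βγ = β/√(1−β²).
Solving: β² = x²/(1+x²) = 0.495503/1.495503 = 0.331329, so β = 0.576.

0.576c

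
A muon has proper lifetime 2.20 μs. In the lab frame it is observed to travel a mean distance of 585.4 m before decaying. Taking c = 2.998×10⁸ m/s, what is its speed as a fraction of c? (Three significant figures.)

0.664c

Lab distance = (lab lifetime)·v = γτ·βc, so βγ = d/(cτ) = 585.4/(2.998×10⁸ × 2.200×10^-6) = 0.88756.
With βγ = 0.88756: γ² = 1 + (βγ)² = 1.787763, and β = (βγ)/γ = 0.88756/1.33707 = 0.664.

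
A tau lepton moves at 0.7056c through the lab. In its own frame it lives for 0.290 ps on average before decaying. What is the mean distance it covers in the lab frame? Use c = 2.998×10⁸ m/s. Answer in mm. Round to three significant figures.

β² = 0.49787136, so γ = 1/√0.50212864 = 1.4112.
Lab-frame lifetime: Δt = γτ = 1.4112 × 0.290 ps = 0.40925 ps.
Distance: d = vΔt = 0.7056 × 2.998×10⁸ m/s × 4.0925×10^-13 s = 8.66×10^-5 m = 0.0866 mm.

0.0866 mm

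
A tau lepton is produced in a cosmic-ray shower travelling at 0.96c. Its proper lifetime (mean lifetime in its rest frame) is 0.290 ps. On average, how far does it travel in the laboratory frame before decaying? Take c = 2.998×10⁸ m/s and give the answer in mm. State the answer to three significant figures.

β² = 0.9216, so γ = 1/√0.0784 = 3.5714.
Lab-frame lifetime: Δt = γτ = 3.5714 × 0.290 ps = 1.0357 ps.
Distance: d = vΔt = 0.96 × 2.998×10⁸ m/s × 1.0357×10^-12 s = 2.98×10^-4 m = 0.298 mm.

0.298 mm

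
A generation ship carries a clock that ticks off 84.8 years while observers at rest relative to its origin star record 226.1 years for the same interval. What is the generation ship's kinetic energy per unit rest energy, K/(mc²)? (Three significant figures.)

1.67

The time-dilation ratio gives γ = 226.1/84.8 = 2.66627.
Since K = (γ−1)mc², K/(mc²) = 2.66627 − 1 = 1.67.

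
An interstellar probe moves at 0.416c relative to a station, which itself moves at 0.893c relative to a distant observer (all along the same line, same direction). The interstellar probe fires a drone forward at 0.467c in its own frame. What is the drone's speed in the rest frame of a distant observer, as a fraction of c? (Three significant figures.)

Apply u = (u'+v)/(1+u'v) twice. Drone in the station frame: (0.467+0.416)/(1+0.467·0.416) = 0.883/1.194272 = 0.73936c.
That velocity, transformed to the rest frame of a distant observer: (0.73936+0.893)/(1+0.73936·0.893) = 1.63236/1.66024848 = 0.9832c.

0.983c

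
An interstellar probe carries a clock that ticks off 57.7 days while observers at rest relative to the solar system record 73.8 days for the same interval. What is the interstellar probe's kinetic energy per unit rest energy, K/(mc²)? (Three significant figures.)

0.279

γ = Δt/Δτ = 73.8/57.7 = 1.27903.
K/(mc²) = γ − 1 = 1.27903 − 1 = 0.279.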